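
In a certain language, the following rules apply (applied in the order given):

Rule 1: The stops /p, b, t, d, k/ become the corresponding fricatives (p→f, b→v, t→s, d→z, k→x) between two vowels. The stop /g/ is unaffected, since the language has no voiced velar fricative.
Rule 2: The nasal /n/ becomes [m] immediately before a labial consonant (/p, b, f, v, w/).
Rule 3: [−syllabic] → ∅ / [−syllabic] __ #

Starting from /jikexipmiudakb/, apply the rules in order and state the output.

jixexipmiuzak

Rule 1 (intervocalic spirantization): /k/ is a stop between vowels /i/ and /e/, so it spirantizes to the fricative [x]. /d/ is a stop between vowels /u/ and /a/, so it spirantizes to the fricative [z]. /jikexipmiudakb/ → jixexipmiuzakb.
Rule 2 (nasal place assimilation): no segment meets the environment; /jixexipmiuzakb/ is unchanged.
Rule 3 (final cluster simplification): /b/ is the second consonant of a word-final cluster /kb/, so it deletes. /jixexipmiuzakb/ → jixexipmiuzak.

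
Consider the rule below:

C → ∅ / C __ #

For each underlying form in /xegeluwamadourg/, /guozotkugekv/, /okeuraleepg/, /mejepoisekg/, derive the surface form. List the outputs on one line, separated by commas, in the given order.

/xegeluwamadourg/: /g/ is the second consonant of a word-final cluster /rg/, so it deletes. → [xegeluwamadour].
/guozotkugekv/: /v/ is the second consonant of a word-final cluster /kv/, so it deletes. → [guozotkugek].
/okeuraleepg/: /g/ is the second consonant of a word-final cluster /pg/, so it deletes. → [okeuraleep].
/mejepoisekg/: /g/ is the second consonant of a word-final cluster /kg/, so it deletes. → [mejepoisek].

xegeluwamadour, guozotkugek, okeuraleep, mejepoisek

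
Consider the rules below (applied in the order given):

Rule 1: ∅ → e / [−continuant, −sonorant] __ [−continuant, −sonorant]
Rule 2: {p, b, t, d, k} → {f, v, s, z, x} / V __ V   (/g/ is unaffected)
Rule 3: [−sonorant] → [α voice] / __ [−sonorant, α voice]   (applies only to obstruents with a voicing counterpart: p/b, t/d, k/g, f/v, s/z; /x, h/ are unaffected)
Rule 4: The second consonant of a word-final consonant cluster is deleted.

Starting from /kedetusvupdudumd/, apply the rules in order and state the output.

kezesuzvufezuzum

Rule 1 (stop-cluster e-epenthesis): /p/ and /d/ form a stop–stop cluster, so [e] is inserted between them. /kedetusvupdudumd/ → kedetusvupedudumd.
Rule 2 (intervocalic spirantization): /d/ is a stop between vowels /e/ and /e/, so it spirantizes to the fricative [z]. /t/ is a stop between vowels /e/ and /u/, so it spirantizes to the fricative [s]. /p/ is a stop between vowels /u/ and /e/, so it spirantizes to the fricative [f]. /d/ is a stop between vowels /e/ and /u/, so it spirantizes to the fricative [z]. /d/ is a stop between vowels /u/ and /u/, so it spirantizes to the fricative [z]. /kedetusvupedudumd/ → kezesusvufezuzumd.
Rule 3 (regressive voicing assimilation): /s/ precedes the voiced obstruent /v/, so it voices to [z] by assimilation. /kezesusvufezuzumd/ → kezesuzvufezuzumd.
Rule 4 (final cluster simplification): /d/ is the second consonant of a word-final cluster /md/, so it deletes. /kezesuzvufezuzumd/ → kezesuzvufezuzum.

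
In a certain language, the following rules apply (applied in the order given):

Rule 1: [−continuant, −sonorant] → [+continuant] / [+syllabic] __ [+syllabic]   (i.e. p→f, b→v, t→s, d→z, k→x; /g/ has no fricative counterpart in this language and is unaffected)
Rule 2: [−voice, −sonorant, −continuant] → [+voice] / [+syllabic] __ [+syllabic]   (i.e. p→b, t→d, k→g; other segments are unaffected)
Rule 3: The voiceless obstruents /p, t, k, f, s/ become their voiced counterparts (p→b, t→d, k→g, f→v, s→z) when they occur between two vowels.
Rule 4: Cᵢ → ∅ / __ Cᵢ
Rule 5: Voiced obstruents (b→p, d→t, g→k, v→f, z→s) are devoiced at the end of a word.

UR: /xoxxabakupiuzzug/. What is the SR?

xoxavaxuviuzuk

Rule 1 (intervocalic spirantization): /b/ is a stop between vowels /a/ and /a/, so it spirantizes to the fricative [v]. /k/ is a stop between vowels /a/ and /u/, so it spirantizes to the fricative [x]. /p/ is a stop between vowels /u/ and /i/, so it spirantizes to the fricative [f]. /xoxxabakupiuzzug/ → xoxxavaxufiuzzug.
Rule 2 (intervocalic voicing): no segment meets the environment; /xoxxavaxufiuzzug/ is unchanged.
Rule 3 (intervocalic voicing): /f/ is a voiceless obstruent between vowels /u/ and /i/, so it voices to [v]. /xoxxavaxufiuzzug/ → xoxxavaxuviuzzug.
Rule 4 (degemination): /xx/ is a geminate; the first /x/ deletes. /zz/ is a geminate; the first /z/ deletes. /xoxxavaxuviuzzug/ → xoxavaxuviuzug.
Rule 5 (final devoicing): /g/ is a voiced obstruent in word-final position, so it devoices to [k]. /xoxavaxuviuzug/ → xoxavaxuviuzuk.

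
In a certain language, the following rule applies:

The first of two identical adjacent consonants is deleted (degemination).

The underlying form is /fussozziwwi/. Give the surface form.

/ss/ is a geminate; the first /s/ deletes.
/zz/ is a geminate; the first /z/ deletes.
/ww/ is a geminate; the first /w/ deletes.
The other instances of /f/, /s/, /z/, /w/ do not occur in the required environment and remain unchanged.
Surface form: [fusoziwi].

fusoziwi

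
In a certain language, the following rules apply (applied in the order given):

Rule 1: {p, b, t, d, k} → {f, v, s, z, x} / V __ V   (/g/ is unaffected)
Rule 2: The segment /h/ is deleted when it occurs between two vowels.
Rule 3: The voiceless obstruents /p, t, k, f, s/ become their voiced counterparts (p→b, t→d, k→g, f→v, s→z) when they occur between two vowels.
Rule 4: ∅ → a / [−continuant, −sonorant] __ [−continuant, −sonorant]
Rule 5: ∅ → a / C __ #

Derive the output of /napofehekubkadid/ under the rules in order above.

navoveexubakazida

Rule 1 (intervocalic spirantization): /p/ is a stop between vowels /a/ and /o/, so it spirantizes to the fricative [f]. /k/ is a stop between vowels /e/ and /u/, so it spirantizes to the fricative [x]. /d/ is a stop between vowels /a/ and /i/, so it spirantizes to the fricative [z]. /napofehekubkadid/ → nafofehexubkazid.
Rule 2 (intervocalic h-deletion): /h/ occurs between vowels /e/ and /e/, so it deletes. /nafofehexubkazid/ → nafofeexubkazid.
Rule 3 (intervocalic voicing): /f/ is a voiceless obstruent between vowels /a/ and /o/, so it voices to [v]. /f/ is a voiceless obstruent between vowels /o/ and /e/, so it voices to [v]. /nafofeexubkazid/ → navoveexubkazid.
Rule 4 (stop-cluster a-epenthesis): /b/ and /k/ form a stop–stop cluster, so [a] is inserted between them. /navoveexubkazid/ → navoveexubakazid.
Rule 5 (final a-epenthesis): the form ends in the consonant /d/, so [a] is inserted word-finally. /navoveexubakazid/ → navoveexubakazida.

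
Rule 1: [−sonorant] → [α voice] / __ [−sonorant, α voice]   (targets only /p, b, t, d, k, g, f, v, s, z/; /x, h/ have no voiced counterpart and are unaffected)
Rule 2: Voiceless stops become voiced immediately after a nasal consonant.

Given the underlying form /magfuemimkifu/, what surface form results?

Rule 1 (regressive voicing assimilation): /g/ precedes the voiceless obstruent /f/, so it devoices to [k] by assimilation. /magfuemimkifu/ → makfuemimkifu.
Rule 2 (post-nasal voicing): /k/ is a voiceless stop immediately after the nasal /m/, so it voices to [g]. /makfuemimkifu/ → makfuemimgifu.

makfuemimgifu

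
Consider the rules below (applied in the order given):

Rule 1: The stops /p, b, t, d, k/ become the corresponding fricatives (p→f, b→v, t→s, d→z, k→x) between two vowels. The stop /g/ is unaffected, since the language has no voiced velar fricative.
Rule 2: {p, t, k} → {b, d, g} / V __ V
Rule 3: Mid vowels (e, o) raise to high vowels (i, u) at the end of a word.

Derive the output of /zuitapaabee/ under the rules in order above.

zuisafaavei

Rule 1 (intervocalic spirantization): /t/ is a stop between vowels /i/ and /a/, so it spirantizes to the fricative [s]. /p/ is a stop between vowels /a/ and /a/, so it spirantizes to the fricative [f]. /b/ is a stop between vowels /a/ and /e/, so it spirantizes to the fricative [v]. /zuitapaabee/ → zuisafaavee.
Rule 2 (intervocalic voicing): no segment meets the environment; /zuisafaavee/ is unchanged.
Rule 3 (final vowel raising): /e/ is a mid vowel in word-final position, so it raises to [i]. /zuisafaavee/ → zuisafaavei.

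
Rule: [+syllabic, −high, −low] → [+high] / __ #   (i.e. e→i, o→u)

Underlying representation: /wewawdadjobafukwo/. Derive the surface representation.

wewawdadjobafukwu

Scanning /wewawdadjobafukwo/: /e/ at position 2 is not in the conditioning environment; /o/ at position 10 is not in the conditioning environment; /o/ is a mid vowel in word-final position, so it raises to [u].
Result: [wewawdadjobafukwu].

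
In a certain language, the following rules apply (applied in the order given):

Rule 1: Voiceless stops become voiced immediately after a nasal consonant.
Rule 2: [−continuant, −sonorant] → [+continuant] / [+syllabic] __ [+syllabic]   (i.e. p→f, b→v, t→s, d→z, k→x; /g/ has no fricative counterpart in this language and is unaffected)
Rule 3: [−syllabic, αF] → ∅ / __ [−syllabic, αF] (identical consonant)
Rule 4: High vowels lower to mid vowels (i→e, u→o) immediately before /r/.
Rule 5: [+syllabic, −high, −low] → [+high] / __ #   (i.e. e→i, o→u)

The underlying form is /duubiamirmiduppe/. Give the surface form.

Rule 1 (post-nasal voicing): no segment meets the environment; /duubiamirmiduppe/ is unchanged.
Rule 2 (intervocalic spirantization): /b/ is a stop between vowels /u/ and /i/, so it spirantizes to the fricative [v]. /d/ is a stop between vowels /i/ and /u/, so it spirantizes to the fricative [z]. /duubiamirmiduppe/ → duuviamirmizuppe.
Rule 3 (degemination): /pp/ is a geminate; the first /p/ deletes. /duuviamirmizuppe/ → duuviamirmizupe.
Rule 4 (pre-rhotic lowering): /i/ is a high vowel immediately before /r/, so it lowers to [e]. /duuviamirmizupe/ → duuviamermizupe.
Rule 5 (final vowel raising): /e/ is a mid vowel in word-final position, so it raises to [i]. /duuviamermizupe/ → duuviamermizupi.

duuviamermizupi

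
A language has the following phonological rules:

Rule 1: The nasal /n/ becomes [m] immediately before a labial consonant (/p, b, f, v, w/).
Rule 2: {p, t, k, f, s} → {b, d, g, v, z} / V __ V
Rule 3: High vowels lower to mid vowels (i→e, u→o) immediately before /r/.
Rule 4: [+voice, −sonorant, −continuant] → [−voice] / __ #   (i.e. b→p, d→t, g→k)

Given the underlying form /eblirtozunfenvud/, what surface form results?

eblertozumfemvut

Rule 1 (nasal place assimilation): /n/ precedes the labial consonant /f/, so it assimilates in place to [m]. /n/ precedes the labial consonant /v/, so it assimilates in place to [m]. /eblirtozunfenvud/ → eblirtozumfemvud.
Rule 2 (intervocalic voicing): no segment meets the environment; /eblirtozumfemvud/ is unchanged.
Rule 3 (pre-rhotic lowering): /i/ is a high vowel immediately before /r/, so it lowers to [e]. /eblirtozumfemvud/ → eblertozumfemvud.
Rule 4 (final devoicing): /d/ is a voiced stop in word-final position, so it devoices to [t]. /eblertozumfemvud/ → eblertozumfemvut.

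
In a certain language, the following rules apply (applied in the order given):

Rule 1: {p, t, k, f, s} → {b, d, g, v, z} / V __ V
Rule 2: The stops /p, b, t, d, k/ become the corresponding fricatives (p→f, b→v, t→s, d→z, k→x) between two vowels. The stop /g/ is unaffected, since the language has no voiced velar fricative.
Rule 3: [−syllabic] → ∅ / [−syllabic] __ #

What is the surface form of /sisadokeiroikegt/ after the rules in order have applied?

Rule 1 (intervocalic voicing): /s/ is a voiceless obstruent between vowels /i/ and /a/, so it voices to [z]. /k/ is a voiceless obstruent between vowels /o/ and /e/, so it voices to [g]. /k/ is a voiceless obstruent between vowels /i/ and /e/, so it voices to [g]. /sisadokeiroikegt/ → sizadogeiroigegt.
Rule 2 (intervocalic spirantization): /d/ is a stop between vowels /a/ and /o/, so it spirantizes to the fricative [z]. /sizadogeiroigegt/ → sizazogeiroigegt.
Rule 3 (final cluster simplification): /t/ is the second consonant of a word-final cluster /gt/, so it deletes. /sizazogeiroigegt/ → sizazogeiroigeg.

sizazogeiroigeg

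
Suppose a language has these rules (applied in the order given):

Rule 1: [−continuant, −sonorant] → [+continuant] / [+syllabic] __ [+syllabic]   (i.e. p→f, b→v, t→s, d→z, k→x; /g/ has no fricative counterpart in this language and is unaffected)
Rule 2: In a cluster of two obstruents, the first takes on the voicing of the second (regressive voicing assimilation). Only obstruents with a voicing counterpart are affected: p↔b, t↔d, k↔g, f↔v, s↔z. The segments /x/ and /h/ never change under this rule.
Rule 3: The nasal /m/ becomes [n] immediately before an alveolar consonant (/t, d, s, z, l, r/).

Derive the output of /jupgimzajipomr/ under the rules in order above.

Rule 1 (intervocalic spirantization): /p/ is a stop between vowels /i/ and /o/, so it spirantizes to the fricative [f]. /jupgimzajipomr/ → jupgimzajifomr.
Rule 2 (regressive voicing assimilation): /p/ precedes the voiced obstruent /g/, so it voices to [b] by assimilation. /jupgimzajifomr/ → jubgimzajifomr.
Rule 3 (nasal place assimilation): /m/ precedes the alveolar consonant /z/, so it assimilates in place to [n]. /m/ precedes the alveolar consonant /r/, so it assimilates in place to [n]. /jubgimzajifomr/ → jubginzajifonr.

jubginzajifonr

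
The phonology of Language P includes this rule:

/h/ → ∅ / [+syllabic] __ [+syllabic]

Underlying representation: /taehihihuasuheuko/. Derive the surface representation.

taeiiuasueuko

/h/ occurs between vowels /e/ and /i/, so it deletes.
/h/ occurs between vowels /i/ and /i/, so it deletes.
/h/ occurs between vowels /i/ and /u/, so it deletes.
/h/ occurs between vowels /u/ and /e/, so it deletes.
Surface form: [taeiiuasueuko].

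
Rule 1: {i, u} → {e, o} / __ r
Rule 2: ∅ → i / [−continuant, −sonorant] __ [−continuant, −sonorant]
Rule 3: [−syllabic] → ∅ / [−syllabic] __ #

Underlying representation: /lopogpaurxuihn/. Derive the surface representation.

lopogipaorxuih

Rule 1 (pre-rhotic lowering): /u/ is a high vowel immediately before /r/, so it lowers to [o]. /lopogpaurxuihn/ → lopogpaorxuihn.
Rule 2 (stop-cluster i-epenthesis): /g/ and /p/ form a stop–stop cluster, so [i] is inserted between them. /lopogpaorxuihn/ → lopogipaorxuihn.
Rule 3 (final cluster simplification): /n/ is the second consonant of a word-final cluster /hn/, so it deletes. /lopogipaorxuihn/ → lopogipaorxuih.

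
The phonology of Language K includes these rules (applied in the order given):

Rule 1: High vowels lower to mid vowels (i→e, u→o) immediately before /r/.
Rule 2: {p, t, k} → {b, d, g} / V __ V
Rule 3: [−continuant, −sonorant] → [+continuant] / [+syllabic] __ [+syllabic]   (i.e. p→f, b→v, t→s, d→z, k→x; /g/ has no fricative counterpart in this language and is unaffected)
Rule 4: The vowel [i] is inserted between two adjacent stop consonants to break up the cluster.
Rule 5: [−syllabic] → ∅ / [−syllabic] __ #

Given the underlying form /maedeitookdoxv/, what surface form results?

Rule 1 (pre-rhotic lowering): no segment meets the environment; /maedeitookdoxv/ is unchanged.
Rule 2 (intervocalic voicing): /t/ is a voiceless stop between vowels /i/ and /o/, so it voices to [d]. /maedeitookdoxv/ → maedeidookdoxv.
Rule 3 (intervocalic spirantization): /d/ is a stop between vowels /e/ and /e/, so it spirantizes to the fricative [z]. /d/ is a stop between vowels /i/ and /o/, so it spirantizes to the fricative [z]. /maedeidookdoxv/ → maezeizookdoxv.
Rule 4 (stop-cluster i-epenthesis): /k/ and /d/ form a stop–stop cluster, so [i] is inserted between them. /maezeizookdoxv/ → maezeizookidoxv.
Rule 5 (final cluster simplification): /v/ is the second consonant of a word-final cluster /xv/, so it deletes. /maezeizookidoxv/ → maezeizookidox.

maezeizookidox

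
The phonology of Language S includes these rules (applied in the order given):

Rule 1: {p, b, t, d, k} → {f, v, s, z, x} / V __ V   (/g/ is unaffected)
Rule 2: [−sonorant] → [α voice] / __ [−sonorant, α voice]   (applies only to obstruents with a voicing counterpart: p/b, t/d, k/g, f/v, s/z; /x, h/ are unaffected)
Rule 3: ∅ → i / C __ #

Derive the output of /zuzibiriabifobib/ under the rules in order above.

zuziviriavifovibi

Rule 1 (intervocalic spirantization): /b/ is a stop between vowels /i/ and /i/, so it spirantizes to the fricative [v]. /b/ is a stop between vowels /a/ and /i/, so it spirantizes to the fricative [v]. /b/ is a stop between vowels /o/ and /i/, so it spirantizes to the fricative [v]. /zuzibiriabifobib/ → zuziviriavifovib.
Rule 2 (regressive voicing assimilation): no segment meets the environment; /zuziviriavifovib/ is unchanged.
Rule 3 (final i-epenthesis): the form ends in the consonant /b/, so [i] is inserted word-finally. /zuziviriavifovib/ → zuziviriavifovibi.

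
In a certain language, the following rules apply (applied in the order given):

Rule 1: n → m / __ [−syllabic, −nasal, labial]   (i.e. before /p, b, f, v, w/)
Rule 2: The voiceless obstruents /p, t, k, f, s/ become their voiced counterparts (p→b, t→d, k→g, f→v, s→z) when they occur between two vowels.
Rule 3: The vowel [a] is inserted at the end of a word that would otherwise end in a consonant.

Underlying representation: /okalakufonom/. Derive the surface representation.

Rule 1 (nasal place assimilation): no segment meets the environment; /okalakufonom/ is unchanged.
Rule 2 (intervocalic voicing): /k/ is a voiceless obstruent between vowels /o/ and /a/, so it voices to [g]. /k/ is a voiceless obstruent between vowels /a/ and /u/, so it voices to [g]. /f/ is a voiceless obstruent between vowels /u/ and /o/, so it voices to [v]. /okalakufonom/ → ogalaguvonom.
Rule 3 (final a-epenthesis): the form ends in the consonant /m/, so [a] is inserted word-finally. /ogalaguvonom/ → ogalaguvonoma.

ogalaguvonoma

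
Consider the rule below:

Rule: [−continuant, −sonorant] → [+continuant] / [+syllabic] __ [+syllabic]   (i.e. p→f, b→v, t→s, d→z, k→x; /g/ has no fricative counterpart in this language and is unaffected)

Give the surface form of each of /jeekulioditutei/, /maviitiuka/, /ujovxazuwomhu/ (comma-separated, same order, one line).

/jeekulioditutei/: /k/ is a stop between vowels /e/ and /u/, so it spirantizes to the fricative [x]. /d/ is a stop between vowels /o/ and /i/, so it spirantizes to the fricative [z]. /t/ is a stop between vowels /i/ and /u/, so it spirantizes to the fricative [s]. /t/ is a stop between vowels /u/ and /e/, so it spirantizes to the fricative [s]. → [jeexuliozisusei].
/maviitiuka/: /t/ is a stop between vowels /i/ and /i/, so it spirantizes to the fricative [s]. /k/ is a stop between vowels /u/ and /a/, so it spirantizes to the fricative [x]. → [maviisiuxa].
/ujovxazuwomhu/: the rule's environment is not met; surfaces unchanged as [ujovxazuwomhu].

jeexuliozisusei, maviisiuxa, ujovxazuwomhu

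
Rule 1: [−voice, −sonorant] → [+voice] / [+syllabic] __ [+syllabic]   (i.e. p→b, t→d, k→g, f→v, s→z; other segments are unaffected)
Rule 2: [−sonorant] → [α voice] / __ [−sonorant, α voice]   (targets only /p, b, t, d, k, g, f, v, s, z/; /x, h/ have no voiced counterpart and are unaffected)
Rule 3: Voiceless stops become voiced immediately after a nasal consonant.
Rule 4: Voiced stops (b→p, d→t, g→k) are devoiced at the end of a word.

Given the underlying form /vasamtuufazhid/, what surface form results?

vazamduuvashit

Rule 1 (intervocalic voicing): /s/ is a voiceless obstruent between vowels /a/ and /a/, so it voices to [z]. /f/ is a voiceless obstruent between vowels /u/ and /a/, so it voices to [v]. /vasamtuufazhid/ → vazamtuuvazhid.
Rule 2 (regressive voicing assimilation): /z/ precedes the voiceless obstruent /h/, so it devoices to [s] by assimilation. /vazamtuuvazhid/ → vazamtuuvashid.
Rule 3 (post-nasal voicing): /t/ is a voiceless stop immediately after the nasal /m/, so it voices to [d]. /vazamtuuvashid/ → vazamduuvashid.
Rule 4 (final devoicing): /d/ is a voiced stop in word-final position, so it devoices to [t]. /vazamduuvashid/ → vazamduuvashit.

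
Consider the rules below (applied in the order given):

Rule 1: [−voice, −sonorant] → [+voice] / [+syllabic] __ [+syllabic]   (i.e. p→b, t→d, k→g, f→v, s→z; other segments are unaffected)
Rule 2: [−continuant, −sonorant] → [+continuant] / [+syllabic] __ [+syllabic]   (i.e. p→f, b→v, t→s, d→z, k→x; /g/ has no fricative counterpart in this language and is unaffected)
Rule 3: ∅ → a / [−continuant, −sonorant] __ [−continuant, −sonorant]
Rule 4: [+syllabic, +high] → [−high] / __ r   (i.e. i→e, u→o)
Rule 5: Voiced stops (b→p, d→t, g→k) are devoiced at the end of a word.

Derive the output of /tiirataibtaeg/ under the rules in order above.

Rule 1 (intervocalic voicing): /t/ is a voiceless obstruent between vowels /a/ and /a/, so it voices to [d]. /tiirataibtaeg/ → tiiradaibtaeg.
Rule 2 (intervocalic spirantization): /d/ is a stop between vowels /a/ and /a/, so it spirantizes to the fricative [z]. /tiiradaibtaeg/ → tiirazaibtaeg.
Rule 3 (stop-cluster a-epenthesis): /b/ and /t/ form a stop–stop cluster, so [a] is inserted between them. /tiirazaibtaeg/ → tiirazaibataeg.
Rule 4 (pre-rhotic lowering): /i/ is a high vowel immediately before /r/, so it lowers to [e]. /tiirazaibataeg/ → tierazaibataeg.
Rule 5 (final devoicing): /g/ is a voiced stop in word-final position, so it devoices to [k]. /tierazaibataeg/ → tierazaibataek.

tierazaibataek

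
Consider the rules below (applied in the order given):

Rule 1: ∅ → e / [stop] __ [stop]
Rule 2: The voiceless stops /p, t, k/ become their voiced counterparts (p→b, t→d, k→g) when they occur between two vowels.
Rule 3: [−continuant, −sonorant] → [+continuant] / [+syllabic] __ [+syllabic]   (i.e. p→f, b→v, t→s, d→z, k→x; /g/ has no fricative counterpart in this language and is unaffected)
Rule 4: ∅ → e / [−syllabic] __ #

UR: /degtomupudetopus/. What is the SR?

degezomuvuzezovuse

Rule 1 (stop-cluster e-epenthesis): /g/ and /t/ form a stop–stop cluster, so [e] is inserted between them. /degtomupudetopus/ → degetomupudetopus.
Rule 2 (intervocalic voicing): /t/ is a voiceless stop between vowels /e/ and /o/, so it voices to [d]. /p/ is a voiceless stop between vowels /u/ and /u/, so it voices to [b]. /t/ is a voiceless stop between vowels /e/ and /o/, so it voices to [d]. /p/ is a voiceless stop between vowels /o/ and /u/, so it voices to [b]. /degetomupudetopus/ → degedomubudedobus.
Rule 3 (intervocalic spirantization): /d/ is a stop between vowels /e/ and /o/, so it spirantizes to the fricative [z]. /b/ is a stop between vowels /u/ and /u/, so it spirantizes to the fricative [v]. /d/ is a stop between vowels /u/ and /e/, so it spirantizes to the fricative [z]. /d/ is a stop between vowels /e/ and /o/, so it spirantizes to the fricative [z]. /b/ is a stop between vowels /o/ and /u/, so it spirantizes to the fricative [v]. /degedomubudedobus/ → degezomuvuzezovus.
Rule 4 (final e-epenthesis): the form ends in the consonant /s/, so [e] is inserted word-finally. /degezomuvuzezovus/ → degezomuvuzezovuse.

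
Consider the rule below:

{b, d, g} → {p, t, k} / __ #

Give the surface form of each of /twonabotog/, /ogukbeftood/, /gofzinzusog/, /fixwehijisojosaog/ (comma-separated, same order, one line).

/twonabotog/: /g/ is a voiced stop in word-final position, so it devoices to [k]. → [twonabotok].
/ogukbeftood/: /d/ is a voiced stop in word-final position, so it devoices to [t]. → [ogukbeftoot].
/gofzinzusog/: /g/ is a voiced stop in word-final position, so it devoices to [k]. → [gofzinzusok].
/fixwehijisojosaog/: /g/ is a voiced stop in word-final position, so it devoices to [k]. → [fixwehijisojosaok].

twonabotok, ogukbeftoot, gofzinzusok, fixwehijisojosaok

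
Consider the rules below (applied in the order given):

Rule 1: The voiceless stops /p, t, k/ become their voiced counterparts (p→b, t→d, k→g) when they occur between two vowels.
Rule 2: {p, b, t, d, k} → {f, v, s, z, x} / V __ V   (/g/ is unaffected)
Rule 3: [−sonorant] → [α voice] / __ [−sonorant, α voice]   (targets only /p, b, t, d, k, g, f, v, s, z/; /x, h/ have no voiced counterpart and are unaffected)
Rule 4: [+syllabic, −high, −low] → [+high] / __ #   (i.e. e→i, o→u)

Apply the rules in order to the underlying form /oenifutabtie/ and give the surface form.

Rule 1 (intervocalic voicing): /t/ is a voiceless stop between vowels /u/ and /a/, so it voices to [d]. /oenifutabtie/ → oenifudabtie.
Rule 2 (intervocalic spirantization): /d/ is a stop between vowels /u/ and /a/, so it spirantizes to the fricative [z]. /oenifudabtie/ → oenifuzabtie.
Rule 3 (regressive voicing assimilation): /b/ precedes the voiceless obstruent /t/, so it devoices to [p] by assimilation. /oenifuzabtie/ → oenifuzaptie.
Rule 4 (final vowel raising): /e/ is a mid vowel in word-final position, so it raises to [i]. /oenifuzaptie/ → oenifuzaptii.

oenifuzaptii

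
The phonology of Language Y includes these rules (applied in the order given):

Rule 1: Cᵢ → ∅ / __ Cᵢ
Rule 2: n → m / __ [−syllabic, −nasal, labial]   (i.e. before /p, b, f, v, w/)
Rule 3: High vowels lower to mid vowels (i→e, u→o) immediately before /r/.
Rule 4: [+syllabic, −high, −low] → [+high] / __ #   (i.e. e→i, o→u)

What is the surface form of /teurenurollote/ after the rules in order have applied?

teorenoroloti

Rule 1 (degemination): /ll/ is a geminate; the first /l/ deletes. /teurenurollote/ → teurenurolote.
Rule 2 (nasal place assimilation): no segment meets the environment; /teurenurolote/ is unchanged.
Rule 3 (pre-rhotic lowering): /u/ is a high vowel immediately before /r/, so it lowers to [o]. /u/ is a high vowel immediately before /r/, so it lowers to [o]. /teurenurolote/ → teorenorolote.
Rule 4 (final vowel raising): /e/ is a mid vowel in word-final position, so it raises to [i]. /teorenorolote/ → teorenoroloti.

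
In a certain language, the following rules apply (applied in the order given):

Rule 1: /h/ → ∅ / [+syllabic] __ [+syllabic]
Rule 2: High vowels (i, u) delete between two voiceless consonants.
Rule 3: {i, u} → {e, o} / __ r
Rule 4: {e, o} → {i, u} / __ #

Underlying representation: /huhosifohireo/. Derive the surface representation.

Rule 1 (intervocalic h-deletion): /h/ occurs between vowels /u/ and /o/, so it deletes. /h/ occurs between vowels /o/ and /i/, so it deletes. /huhosifohireo/ → huosifoireo.
Rule 2 (high vowel syncope): /i/ is a high vowel flanked by voiceless consonants /s/ and /f/, so it deletes. /huosifoireo/ → huosfoireo.
Rule 3 (pre-rhotic lowering): /i/ is a high vowel immediately before /r/, so it lowers to [e]. /huosfoireo/ → huosfoereo.
Rule 4 (final vowel raising): /o/ is a mid vowel in word-final position, so it raises to [u]. /huosfoereo/ → huosfoereu.

huosfoereu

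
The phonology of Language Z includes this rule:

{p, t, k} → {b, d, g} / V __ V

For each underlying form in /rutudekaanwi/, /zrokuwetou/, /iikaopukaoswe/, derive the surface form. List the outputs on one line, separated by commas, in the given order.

rududegaanwi, zroguwedou, iigaobugaoswe

/rutudekaanwi/: /t/ is a voiceless stop between vowels /u/ and /u/, so it voices to [d]. /k/ is a voiceless stop between vowels /e/ and /a/, so it voices to [g]. → [rududegaanwi].
/zrokuwetou/: /k/ is a voiceless stop between vowels /o/ and /u/, so it voices to [g]. /t/ is a voiceless stop between vowels /e/ and /o/, so it voices to [d]. → [zroguwedou].
/iikaopukaoswe/: /k/ is a voiceless stop between vowels /i/ and /a/, so it voices to [g]. /p/ is a voiceless stop between vowels /o/ and /u/, so it voices to [b]. /k/ is a voiceless stop between vowels /u/ and /a/, so it voices to [g]. → [iigaobugaoswe].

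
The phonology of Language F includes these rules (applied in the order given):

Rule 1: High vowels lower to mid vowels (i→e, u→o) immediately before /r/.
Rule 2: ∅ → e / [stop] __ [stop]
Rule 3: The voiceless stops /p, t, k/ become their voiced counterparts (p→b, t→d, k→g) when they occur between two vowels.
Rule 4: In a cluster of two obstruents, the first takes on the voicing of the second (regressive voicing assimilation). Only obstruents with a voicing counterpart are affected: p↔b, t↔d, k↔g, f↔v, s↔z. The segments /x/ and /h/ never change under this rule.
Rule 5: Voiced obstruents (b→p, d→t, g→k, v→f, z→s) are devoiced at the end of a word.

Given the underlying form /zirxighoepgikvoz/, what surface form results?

Rule 1 (pre-rhotic lowering): /i/ is a high vowel immediately before /r/, so it lowers to [e]. /zirxighoepgikvoz/ → zerxighoepgikvoz.
Rule 2 (stop-cluster e-epenthesis): /p/ and /g/ form a stop–stop cluster, so [e] is inserted between them. /zerxighoepgikvoz/ → zerxighoepegikvoz.
Rule 3 (intervocalic voicing): /p/ is a voiceless stop between vowels /e/ and /e/, so it voices to [b]. /zerxighoepegikvoz/ → zerxighoebegikvoz.
Rule 4 (regressive voicing assimilation): /g/ precedes the voiceless obstruent /h/, so it devoices to [k] by assimilation. /k/ precedes the voiced obstruent /v/, so it voices to [g] by assimilation. /zerxighoebegikvoz/ → zerxikhoebegigvoz.
Rule 5 (final devoicing): /z/ is a voiced obstruent in word-final position, so it devoices to [s]. /zerxikhoebegigvoz/ → zerxikhoebegigvos.

zerxikhoebegigvos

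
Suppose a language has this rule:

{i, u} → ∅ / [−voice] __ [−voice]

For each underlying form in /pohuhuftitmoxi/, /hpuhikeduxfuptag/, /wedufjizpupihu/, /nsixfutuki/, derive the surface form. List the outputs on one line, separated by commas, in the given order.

/pohuhuftitmoxi/: /u/ is a high vowel flanked by voiceless consonants /h/ and /h/, so it deletes. /u/ is a high vowel flanked by voiceless consonants /h/ and /f/, so it deletes. /i/ is a high vowel flanked by voiceless consonants /t/ and /t/, so it deletes. → [pohhfttmoxi].
/hpuhikeduxfuptag/: /u/ is a high vowel flanked by voiceless consonants /p/ and /h/, so it deletes. /i/ is a high vowel flanked by voiceless consonants /h/ and /k/, so it deletes. /u/ is a high vowel flanked by voiceless consonants /f/ and /p/, so it deletes. → [hphkeduxfptag].
/wedufjizpupihu/: /u/ is a high vowel flanked by voiceless consonants /p/ and /p/, so it deletes. /i/ is a high vowel flanked by voiceless consonants /p/ and /h/, so it deletes. → [wedufjizpphu].
/nsixfutuki/: /i/ is a high vowel flanked by voiceless consonants /s/ and /x/, so it deletes. /u/ is a high vowel flanked by voiceless consonants /f/ and /t/, so it deletes. /u/ is a high vowel flanked by voiceless consonants /t/ and /k/, so it deletes. → [nsxftki].

pohhfttmoxi, hphkeduxfptag, wedufjizpphu, nsxftki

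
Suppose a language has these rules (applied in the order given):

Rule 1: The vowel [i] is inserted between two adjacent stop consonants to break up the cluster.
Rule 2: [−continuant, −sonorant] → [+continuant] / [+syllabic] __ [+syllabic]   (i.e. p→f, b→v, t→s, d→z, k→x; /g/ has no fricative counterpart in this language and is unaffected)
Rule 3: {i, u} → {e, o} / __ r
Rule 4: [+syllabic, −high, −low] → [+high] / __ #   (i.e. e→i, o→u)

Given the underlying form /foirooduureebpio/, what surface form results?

foeroozuoreevifiu

Rule 1 (stop-cluster i-epenthesis): /b/ and /p/ form a stop–stop cluster, so [i] is inserted between them. /foirooduureebpio/ → foirooduureebipio.
Rule 2 (intervocalic spirantization): /d/ is a stop between vowels /o/ and /u/, so it spirantizes to the fricative [z]. /b/ is a stop between vowels /e/ and /i/, so it spirantizes to the fricative [v]. /p/ is a stop between vowels /i/ and /i/, so it spirantizes to the fricative [f]. /foirooduureebipio/ → foiroozuureevifio.
Rule 3 (pre-rhotic lowering): /i/ is a high vowel immediately before /r/, so it lowers to [e]. /u/ is a high vowel immediately before /r/, so it lowers to [o]. /foiroozuureevifio/ → foeroozuoreevifio.
Rule 4 (final vowel raising): /o/ is a mid vowel in word-final position, so it raises to [u]. /foeroozuoreevifio/ → foeroozuoreevifiu.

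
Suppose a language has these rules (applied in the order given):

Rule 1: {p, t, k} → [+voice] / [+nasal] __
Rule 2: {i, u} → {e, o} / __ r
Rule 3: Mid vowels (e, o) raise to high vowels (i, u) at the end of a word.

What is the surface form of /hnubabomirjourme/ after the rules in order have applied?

hnubabomerjoormi

Rule 1 (post-nasal voicing): no segment meets the environment; /hnubabomirjourme/ is unchanged.
Rule 2 (pre-rhotic lowering): /i/ is a high vowel immediately before /r/, so it lowers to [e]. /u/ is a high vowel immediately before /r/, so it lowers to [o]. /hnubabomirjourme/ → hnubabomerjoorme.
Rule 3 (final vowel raising): /e/ is a mid vowel in word-final position, so it raises to [i]. /hnubabomerjoorme/ → hnubabomerjoormi.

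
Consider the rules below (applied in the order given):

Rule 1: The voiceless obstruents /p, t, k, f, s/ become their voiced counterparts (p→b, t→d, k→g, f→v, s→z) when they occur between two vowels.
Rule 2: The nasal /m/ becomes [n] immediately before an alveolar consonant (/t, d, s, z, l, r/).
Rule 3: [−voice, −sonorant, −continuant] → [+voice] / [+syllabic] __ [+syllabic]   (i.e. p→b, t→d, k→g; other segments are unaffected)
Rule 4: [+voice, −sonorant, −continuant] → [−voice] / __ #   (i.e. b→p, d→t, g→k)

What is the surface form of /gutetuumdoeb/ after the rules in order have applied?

gudeduundoep

Rule 1 (intervocalic voicing): /t/ is a voiceless obstruent between vowels /u/ and /e/, so it voices to [d]. /t/ is a voiceless obstruent between vowels /e/ and /u/, so it voices to [d]. /gutetuumdoeb/ → gudeduumdoeb.
Rule 2 (nasal place assimilation): /m/ precedes the alveolar consonant /d/, so it assimilates in place to [n]. /gudeduumdoeb/ → gudeduundoeb.
Rule 3 (intervocalic voicing): no segment meets the environment; /gudeduundoeb/ is unchanged.
Rule 4 (final devoicing): /b/ is a voiced stop in word-final position, so it devoices to [p]. /gudeduundoeb/ → gudeduundoep.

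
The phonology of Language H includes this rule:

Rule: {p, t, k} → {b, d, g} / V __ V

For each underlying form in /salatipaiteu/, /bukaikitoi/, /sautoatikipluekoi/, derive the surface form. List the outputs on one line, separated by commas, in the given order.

/salatipaiteu/: /t/ is a voiceless stop between vowels /a/ and /i/, so it voices to [d]. /p/ is a voiceless stop between vowels /i/ and /a/, so it voices to [b]. /t/ is a voiceless stop between vowels /i/ and /e/, so it voices to [d]. → [saladibaideu].
/bukaikitoi/: /k/ is a voiceless stop between vowels /u/ and /a/, so it voices to [g]. /k/ is a voiceless stop between vowels /i/ and /i/, so it voices to [g]. /t/ is a voiceless stop between vowels /i/ and /o/, so it voices to [d]. → [bugaigidoi].
/sautoatikipluekoi/: /t/ is a voiceless stop between vowels /u/ and /o/, so it voices to [d]. /t/ is a voiceless stop between vowels /a/ and /i/, so it voices to [d]. /k/ is a voiceless stop between vowels /i/ and /i/, so it voices to [g]. /k/ is a voiceless stop between vowels /e/ and /o/, so it voices to [g]. → [saudoadigipluegoi].

saladibaideu, bugaigidoi, saudoadigipluegoi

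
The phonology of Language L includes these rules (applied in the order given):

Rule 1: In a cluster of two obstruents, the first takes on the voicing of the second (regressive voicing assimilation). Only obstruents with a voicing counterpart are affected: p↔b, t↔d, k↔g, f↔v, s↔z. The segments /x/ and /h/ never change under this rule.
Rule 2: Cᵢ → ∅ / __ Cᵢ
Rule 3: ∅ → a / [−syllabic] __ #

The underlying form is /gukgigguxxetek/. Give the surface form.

gugiguxeteka

Rule 1 (regressive voicing assimilation): /k/ precedes the voiced obstruent /g/, so it voices to [g] by assimilation. /gukgigguxxetek/ → guggigguxxetek.
Rule 2 (degemination): /gg/ is a geminate; the first /g/ deletes. /gg/ is a geminate; the first /g/ deletes. /xx/ is a geminate; the first /x/ deletes. /guggigguxxetek/ → gugiguxetek.
Rule 3 (final a-epenthesis): the form ends in the consonant /k/, so [a] is inserted word-finally. /gugiguxetek/ → gugiguxeteka.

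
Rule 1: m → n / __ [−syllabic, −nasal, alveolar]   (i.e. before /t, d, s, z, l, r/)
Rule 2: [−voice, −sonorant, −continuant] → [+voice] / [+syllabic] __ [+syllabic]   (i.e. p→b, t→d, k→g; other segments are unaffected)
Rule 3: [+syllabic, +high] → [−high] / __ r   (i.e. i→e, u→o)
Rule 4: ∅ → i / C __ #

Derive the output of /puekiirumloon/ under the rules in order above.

Rule 1 (nasal place assimilation): /m/ precedes the alveolar consonant /l/, so it assimilates in place to [n]. /puekiirumloon/ → puekiirunloon.
Rule 2 (intervocalic voicing): /k/ is a voiceless stop between vowels /e/ and /i/, so it voices to [g]. /puekiirunloon/ → puegiirunloon.
Rule 3 (pre-rhotic lowering): /i/ is a high vowel immediately before /r/, so it lowers to [e]. /puegiirunloon/ → puegierunloon.
Rule 4 (final i-epenthesis): the form ends in the consonant /n/, so [i] is inserted word-finally. /puegierunloon/ → puegierunlooni.

puegierunlooni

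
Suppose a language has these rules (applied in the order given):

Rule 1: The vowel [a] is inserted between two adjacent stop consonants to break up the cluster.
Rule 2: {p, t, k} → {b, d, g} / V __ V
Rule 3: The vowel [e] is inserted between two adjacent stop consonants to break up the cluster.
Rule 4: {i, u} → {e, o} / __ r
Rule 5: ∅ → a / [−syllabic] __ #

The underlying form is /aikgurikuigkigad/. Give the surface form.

aigagoriguigagigada

Rule 1 (stop-cluster a-epenthesis): /k/ and /g/ form a stop–stop cluster, so [a] is inserted between them. /g/ and /k/ form a stop–stop cluster, so [a] is inserted between them. /aikgurikuigkigad/ → aikagurikuigakigad.
Rule 2 (intervocalic voicing): /k/ is a voiceless stop between vowels /i/ and /a/, so it voices to [g]. /k/ is a voiceless stop between vowels /i/ and /u/, so it voices to [g]. /k/ is a voiceless stop between vowels /a/ and /i/, so it voices to [g]. /aikagurikuigakigad/ → aigaguriguigagigad.
Rule 3 (stop-cluster e-epenthesis): no segment meets the environment; /aigaguriguigagigad/ is unchanged.
Rule 4 (pre-rhotic lowering): /u/ is a high vowel immediately before /r/, so it lowers to [o]. /aigaguriguigagigad/ → aigagoriguigagigad.
Rule 5 (final a-epenthesis): the form ends in the consonant /d/, so [a] is inserted word-finally. /aigagoriguigagigad/ → aigagoriguigagigada.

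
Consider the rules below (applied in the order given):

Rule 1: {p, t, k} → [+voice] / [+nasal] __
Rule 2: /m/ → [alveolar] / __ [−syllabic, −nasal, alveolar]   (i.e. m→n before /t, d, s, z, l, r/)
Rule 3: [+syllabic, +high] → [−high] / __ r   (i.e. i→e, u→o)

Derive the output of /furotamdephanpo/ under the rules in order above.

Rule 1 (post-nasal voicing): /p/ is a voiceless stop immediately after the nasal /n/, so it voices to [b]. /furotamdephanpo/ → furotamdephanbo.
Rule 2 (nasal place assimilation): /m/ precedes the alveolar consonant /d/, so it assimilates in place to [n]. /furotamdephanbo/ → furotandephanbo.
Rule 3 (pre-rhotic lowering): /u/ is a high vowel immediately before /r/, so it lowers to [o]. /furotandephanbo/ → forotandephanbo.

forotandephanbo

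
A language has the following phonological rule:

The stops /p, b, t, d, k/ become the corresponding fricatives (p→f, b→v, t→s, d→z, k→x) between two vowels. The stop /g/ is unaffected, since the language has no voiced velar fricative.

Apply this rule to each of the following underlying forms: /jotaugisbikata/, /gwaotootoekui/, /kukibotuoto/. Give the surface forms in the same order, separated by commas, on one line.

josaugisbixasa, gwaosoosoexui, kuxivosuoso

/jotaugisbikata/: /t/ is a stop between vowels /o/ and /a/, so it spirantizes to the fricative [s]. /k/ is a stop between vowels /i/ and /a/, so it spirantizes to the fricative [x]. /t/ is a stop between vowels /a/ and /a/, so it spirantizes to the fricative [s]. → [josaugisbixasa].
/gwaotootoekui/: /t/ is a stop between vowels /o/ and /o/, so it spirantizes to the fricative [s]. /t/ is a stop between vowels /o/ and /o/, so it spirantizes to the fricative [s]. /k/ is a stop between vowels /e/ and /u/, so it spirantizes to the fricative [x]. → [gwaosoosoexui].
/kukibotuoto/: /k/ is a stop between vowels /u/ and /i/, so it spirantizes to the fricative [x]. /b/ is a stop between vowels /i/ and /o/, so it spirantizes to the fricative [v]. /t/ is a stop between vowels /o/ and /u/, so it spirantizes to the fricative [s]. /t/ is a stop between vowels /o/ and /o/, so it spirantizes to the fricative [s]. → [kuxivosuoso].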